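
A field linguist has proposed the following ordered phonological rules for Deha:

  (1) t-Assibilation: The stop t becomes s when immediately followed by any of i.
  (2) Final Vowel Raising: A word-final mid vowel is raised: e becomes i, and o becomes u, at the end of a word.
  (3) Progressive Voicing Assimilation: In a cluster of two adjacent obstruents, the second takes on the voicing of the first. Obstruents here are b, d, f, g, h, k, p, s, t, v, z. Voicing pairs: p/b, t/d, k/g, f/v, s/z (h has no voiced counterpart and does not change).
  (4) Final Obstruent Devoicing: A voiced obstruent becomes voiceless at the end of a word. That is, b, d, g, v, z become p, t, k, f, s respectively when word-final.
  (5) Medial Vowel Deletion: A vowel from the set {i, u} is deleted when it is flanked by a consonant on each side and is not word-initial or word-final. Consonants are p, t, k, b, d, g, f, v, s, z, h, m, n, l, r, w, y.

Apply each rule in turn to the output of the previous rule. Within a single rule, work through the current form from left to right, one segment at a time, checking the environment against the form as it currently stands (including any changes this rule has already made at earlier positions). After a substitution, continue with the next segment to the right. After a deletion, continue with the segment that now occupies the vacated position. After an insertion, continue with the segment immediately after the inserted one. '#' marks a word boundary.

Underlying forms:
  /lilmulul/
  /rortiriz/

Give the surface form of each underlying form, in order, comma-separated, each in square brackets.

[llmll], [rorsrs]

/lilmulul/:
  (1) t-Assibilation: no change — [lilmulul]
  (2) Final Vowel Raising: no change — [lilmulul]
  (3) Progressive Voicing Assimilation: no change — [lilmulul]
  (4) Final Obstruent Devoicing: no change — [lilmulul]
  (5) Medial Vowel Deletion: [lilmulul] → [llmll]
/rortiriz/:
  (1) t-Assibilation: [rortiriz] → [rorsiriz]
  (2) Final Vowel Raising: no change — [rorsiriz]
  (3) Progressive Voicing Assimilation: no change — [rorsiriz]
  (4) Final Obstruent Devoicing: [rorsiriz] → [rorsiris]
  (5) Medial Vowel Deletion: [rorsiris] → [rorsrs]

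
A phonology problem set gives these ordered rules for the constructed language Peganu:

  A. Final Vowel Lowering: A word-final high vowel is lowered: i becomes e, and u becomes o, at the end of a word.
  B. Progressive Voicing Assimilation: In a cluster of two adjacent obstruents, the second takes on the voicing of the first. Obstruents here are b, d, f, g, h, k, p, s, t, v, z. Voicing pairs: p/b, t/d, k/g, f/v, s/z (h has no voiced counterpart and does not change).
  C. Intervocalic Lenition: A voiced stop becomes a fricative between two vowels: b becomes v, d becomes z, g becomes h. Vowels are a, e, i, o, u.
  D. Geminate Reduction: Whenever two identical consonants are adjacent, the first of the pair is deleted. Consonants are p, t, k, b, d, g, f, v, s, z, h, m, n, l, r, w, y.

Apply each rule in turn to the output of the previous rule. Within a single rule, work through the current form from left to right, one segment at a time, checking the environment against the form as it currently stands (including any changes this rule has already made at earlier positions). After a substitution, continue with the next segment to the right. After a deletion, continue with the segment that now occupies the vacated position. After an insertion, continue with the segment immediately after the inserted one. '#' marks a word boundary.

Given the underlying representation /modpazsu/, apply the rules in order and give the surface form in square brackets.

[modbazo]

A Final Vowel Lowering: [modpazsu] → [modpazso]
B Progressive Voicing Assimilation: [modpazso] → [modbazzo]
C Intervocalic Lenition: no change — [modbazzo]
D Geminate Reduction: [modbazzo] → [modbazo]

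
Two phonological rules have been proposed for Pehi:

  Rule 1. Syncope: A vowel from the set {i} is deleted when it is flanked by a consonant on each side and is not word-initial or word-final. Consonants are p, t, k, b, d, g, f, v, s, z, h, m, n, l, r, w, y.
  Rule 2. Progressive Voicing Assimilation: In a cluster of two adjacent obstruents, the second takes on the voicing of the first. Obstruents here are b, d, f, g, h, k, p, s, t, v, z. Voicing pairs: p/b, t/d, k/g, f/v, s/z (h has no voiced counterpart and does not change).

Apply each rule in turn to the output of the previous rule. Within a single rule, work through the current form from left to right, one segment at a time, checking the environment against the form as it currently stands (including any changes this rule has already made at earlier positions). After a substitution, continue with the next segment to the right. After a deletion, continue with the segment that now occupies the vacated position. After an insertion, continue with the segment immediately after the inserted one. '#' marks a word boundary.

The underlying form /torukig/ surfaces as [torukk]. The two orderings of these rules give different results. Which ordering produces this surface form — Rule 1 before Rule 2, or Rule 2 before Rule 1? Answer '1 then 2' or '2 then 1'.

1 then 2

Order 1 then 2:
  1 Syncope: [torukig] → [torukg]
  2 Progressive Voicing Assimilation: [torukg] → [torukk]
  result: [torukk]
Order 2 then 1:
  2 Progressive Voicing Assimilation: no change — [torukig]
  1 Syncope: [torukig] → [torukg]
  result: [torukg]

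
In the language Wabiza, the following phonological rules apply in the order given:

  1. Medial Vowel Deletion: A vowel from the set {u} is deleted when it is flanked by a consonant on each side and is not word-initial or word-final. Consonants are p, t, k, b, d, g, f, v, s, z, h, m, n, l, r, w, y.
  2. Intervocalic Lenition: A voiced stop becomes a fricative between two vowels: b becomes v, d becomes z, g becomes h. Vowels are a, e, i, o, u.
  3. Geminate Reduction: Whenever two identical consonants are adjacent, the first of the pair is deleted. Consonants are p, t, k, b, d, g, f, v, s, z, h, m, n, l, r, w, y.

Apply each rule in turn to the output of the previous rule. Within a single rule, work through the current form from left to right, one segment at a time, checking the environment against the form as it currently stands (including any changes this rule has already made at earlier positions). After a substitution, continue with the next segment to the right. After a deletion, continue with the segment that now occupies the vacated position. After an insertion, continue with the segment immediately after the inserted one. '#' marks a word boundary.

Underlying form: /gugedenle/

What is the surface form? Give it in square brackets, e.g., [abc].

[gezenle]

1 Medial Vowel Deletion: [gugedenle] → [ggedenle]
2 Intervocalic Lenition: [ggedenle] → [ggezenle]
3 Geminate Reduction: [ggezenle] → [gezenle]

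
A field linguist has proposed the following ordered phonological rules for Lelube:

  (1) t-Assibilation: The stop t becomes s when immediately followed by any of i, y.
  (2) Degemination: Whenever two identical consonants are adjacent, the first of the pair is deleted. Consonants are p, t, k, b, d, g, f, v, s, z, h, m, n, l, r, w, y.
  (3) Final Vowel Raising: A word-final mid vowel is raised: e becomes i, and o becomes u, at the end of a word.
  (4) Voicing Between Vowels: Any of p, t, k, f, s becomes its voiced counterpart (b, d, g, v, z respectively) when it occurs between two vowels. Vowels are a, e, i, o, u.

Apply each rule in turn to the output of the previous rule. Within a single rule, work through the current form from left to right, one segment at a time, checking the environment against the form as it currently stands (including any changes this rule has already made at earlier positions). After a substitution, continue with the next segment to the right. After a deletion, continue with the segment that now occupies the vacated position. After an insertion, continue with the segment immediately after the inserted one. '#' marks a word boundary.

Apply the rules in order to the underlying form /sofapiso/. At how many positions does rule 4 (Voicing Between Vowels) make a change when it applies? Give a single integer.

3

(1) t-Assibilation: no change — [sofapiso]
(2) Degemination: no change — [sofapiso]
(3) Final Vowel Raising: [sofapiso] → [sofapisu]
(4) Voicing Between Vowels: [sofapisu] → [sovabizu]
Rule 4 changed 3 position(s).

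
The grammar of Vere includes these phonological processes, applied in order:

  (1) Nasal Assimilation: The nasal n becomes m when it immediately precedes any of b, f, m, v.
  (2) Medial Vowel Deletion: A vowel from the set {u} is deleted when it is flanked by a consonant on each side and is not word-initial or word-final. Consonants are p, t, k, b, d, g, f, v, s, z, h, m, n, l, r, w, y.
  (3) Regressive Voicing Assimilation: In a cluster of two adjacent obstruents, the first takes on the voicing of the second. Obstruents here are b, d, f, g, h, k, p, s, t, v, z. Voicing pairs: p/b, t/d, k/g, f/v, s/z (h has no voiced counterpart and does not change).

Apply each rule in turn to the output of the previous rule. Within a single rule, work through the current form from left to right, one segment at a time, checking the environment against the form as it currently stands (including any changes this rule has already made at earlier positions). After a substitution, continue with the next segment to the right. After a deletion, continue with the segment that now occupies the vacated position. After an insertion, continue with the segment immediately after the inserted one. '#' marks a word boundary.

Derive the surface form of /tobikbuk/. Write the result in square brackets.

[tobigpk]

(1) Nasal Assimilation: no change — [tobikbuk]
(2) Medial Vowel Deletion: [tobikbuk] → [tobikbk]
(3) Regressive Voicing Assimilation: [tobikbk] → [tobigpk]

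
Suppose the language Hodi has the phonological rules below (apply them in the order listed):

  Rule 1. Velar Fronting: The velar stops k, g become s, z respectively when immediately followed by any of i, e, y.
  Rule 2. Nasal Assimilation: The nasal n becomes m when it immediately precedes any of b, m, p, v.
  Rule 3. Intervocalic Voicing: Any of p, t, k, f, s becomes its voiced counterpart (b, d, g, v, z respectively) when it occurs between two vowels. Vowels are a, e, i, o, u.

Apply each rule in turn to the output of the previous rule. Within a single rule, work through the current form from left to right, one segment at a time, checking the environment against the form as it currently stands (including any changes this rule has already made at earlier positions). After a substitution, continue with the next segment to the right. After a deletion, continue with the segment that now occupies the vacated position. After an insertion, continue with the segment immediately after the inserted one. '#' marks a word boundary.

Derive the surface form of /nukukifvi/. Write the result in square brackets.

Rule 1 Velar Fronting: [nukukifvi] → [nukusifvi]
Rule 2 Nasal Assimilation: no change — [nukusifvi]
Rule 3 Intervocalic Voicing: [nukusifvi] → [nuguzifvi]

[nuguzifvi]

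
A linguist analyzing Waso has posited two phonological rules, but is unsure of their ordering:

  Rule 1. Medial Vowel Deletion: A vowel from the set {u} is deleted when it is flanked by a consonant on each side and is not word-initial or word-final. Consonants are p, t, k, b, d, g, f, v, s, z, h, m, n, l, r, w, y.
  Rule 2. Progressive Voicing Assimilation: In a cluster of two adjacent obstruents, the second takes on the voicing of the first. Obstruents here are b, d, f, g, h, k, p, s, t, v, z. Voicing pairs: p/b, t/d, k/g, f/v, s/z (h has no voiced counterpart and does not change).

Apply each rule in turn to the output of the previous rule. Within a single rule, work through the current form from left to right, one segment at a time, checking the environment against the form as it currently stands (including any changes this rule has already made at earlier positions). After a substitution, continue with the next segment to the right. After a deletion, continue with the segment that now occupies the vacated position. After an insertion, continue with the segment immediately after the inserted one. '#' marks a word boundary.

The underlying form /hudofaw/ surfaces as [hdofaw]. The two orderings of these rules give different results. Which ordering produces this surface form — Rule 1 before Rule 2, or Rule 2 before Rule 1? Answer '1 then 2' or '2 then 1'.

Order 1 then 2:
  1 Medial Vowel Deletion: [hudofaw] → [hdofaw]
  2 Progressive Voicing Assimilation: [hdofaw] → [htofaw]
  result: [htofaw]
Order 2 then 1:
  2 Progressive Voicing Assimilation: no change — [hudofaw]
  1 Medial Vowel Deletion: [hudofaw] → [hdofaw]
  result: [hdofaw]

2 then 1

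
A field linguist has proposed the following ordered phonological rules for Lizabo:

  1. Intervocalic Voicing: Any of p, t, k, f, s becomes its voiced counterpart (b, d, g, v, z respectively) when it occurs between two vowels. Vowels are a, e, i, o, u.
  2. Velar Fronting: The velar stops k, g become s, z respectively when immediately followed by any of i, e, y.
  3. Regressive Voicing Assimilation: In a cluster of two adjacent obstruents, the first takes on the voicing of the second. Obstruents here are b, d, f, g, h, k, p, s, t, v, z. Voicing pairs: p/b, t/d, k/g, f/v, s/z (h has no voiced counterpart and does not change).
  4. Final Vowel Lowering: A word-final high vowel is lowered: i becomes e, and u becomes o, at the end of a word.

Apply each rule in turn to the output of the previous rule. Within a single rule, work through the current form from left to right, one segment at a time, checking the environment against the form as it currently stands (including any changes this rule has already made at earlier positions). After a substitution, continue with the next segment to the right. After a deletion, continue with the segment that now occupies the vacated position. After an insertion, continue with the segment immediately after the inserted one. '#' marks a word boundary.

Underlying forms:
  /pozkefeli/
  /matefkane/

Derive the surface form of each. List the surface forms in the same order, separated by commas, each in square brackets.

[possevele], [madefkane]

/pozkefeli/:
  1 Intervocalic Voicing: [pozkefeli] → [pozkeveli]
  2 Velar Fronting: [pozkeveli] → [pozseveli]
  3 Regressive Voicing Assimilation: [pozseveli] → [posseveli]
  4 Final Vowel Lowering: [posseveli] → [possevele]
/matefkane/:
  1 Intervocalic Voicing: [matefkane] → [madefkane]
  2 Velar Fronting: no change — [madefkane]
  3 Regressive Voicing Assimilation: no change — [madefkane]
  4 Final Vowel Lowering: no change — [madefkane]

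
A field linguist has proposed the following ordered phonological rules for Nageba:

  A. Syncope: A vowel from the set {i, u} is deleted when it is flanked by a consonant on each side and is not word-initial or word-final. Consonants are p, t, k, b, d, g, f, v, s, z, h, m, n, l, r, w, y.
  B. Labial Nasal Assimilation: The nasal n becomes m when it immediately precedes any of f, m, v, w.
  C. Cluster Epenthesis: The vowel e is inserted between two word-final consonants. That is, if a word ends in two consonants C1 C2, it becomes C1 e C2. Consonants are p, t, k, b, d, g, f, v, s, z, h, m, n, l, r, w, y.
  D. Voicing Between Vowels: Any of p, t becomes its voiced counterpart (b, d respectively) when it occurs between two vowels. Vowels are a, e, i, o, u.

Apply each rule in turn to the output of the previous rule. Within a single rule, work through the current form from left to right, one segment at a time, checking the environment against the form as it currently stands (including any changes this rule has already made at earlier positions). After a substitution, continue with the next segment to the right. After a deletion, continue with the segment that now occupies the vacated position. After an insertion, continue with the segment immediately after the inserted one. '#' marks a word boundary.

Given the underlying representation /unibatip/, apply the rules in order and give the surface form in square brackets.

[unbadep]

A Syncope: [unibatip] → [unbatp]
B Labial Nasal Assimilation: no change — [unbatp]
C Cluster Epenthesis: [unbatp] → [unbatep]
D Voicing Between Vowels: [unbatep] → [unbadep]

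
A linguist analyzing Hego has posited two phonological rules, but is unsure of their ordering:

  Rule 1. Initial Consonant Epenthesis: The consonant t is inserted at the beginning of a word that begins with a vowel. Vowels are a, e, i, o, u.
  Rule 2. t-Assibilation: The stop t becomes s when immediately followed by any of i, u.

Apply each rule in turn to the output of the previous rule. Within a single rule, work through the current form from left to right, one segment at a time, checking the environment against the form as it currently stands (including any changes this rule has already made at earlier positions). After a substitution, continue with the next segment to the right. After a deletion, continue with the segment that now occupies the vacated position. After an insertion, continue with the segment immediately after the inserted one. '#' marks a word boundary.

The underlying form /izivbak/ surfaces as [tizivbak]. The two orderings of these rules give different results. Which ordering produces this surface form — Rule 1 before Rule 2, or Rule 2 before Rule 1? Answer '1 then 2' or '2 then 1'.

2 then 1

Order 1 then 2:
  1 Initial Consonant Epenthesis: [izivbak] → [tizivbak]
  2 t-Assibilation: [tizivbak] → [sizivbak]
  result: [sizivbak]
Order 2 then 1:
  2 t-Assibilation: no change — [izivbak]
  1 Initial Consonant Epenthesis: [izivbak] → [tizivbak]
  result: [tizivbak]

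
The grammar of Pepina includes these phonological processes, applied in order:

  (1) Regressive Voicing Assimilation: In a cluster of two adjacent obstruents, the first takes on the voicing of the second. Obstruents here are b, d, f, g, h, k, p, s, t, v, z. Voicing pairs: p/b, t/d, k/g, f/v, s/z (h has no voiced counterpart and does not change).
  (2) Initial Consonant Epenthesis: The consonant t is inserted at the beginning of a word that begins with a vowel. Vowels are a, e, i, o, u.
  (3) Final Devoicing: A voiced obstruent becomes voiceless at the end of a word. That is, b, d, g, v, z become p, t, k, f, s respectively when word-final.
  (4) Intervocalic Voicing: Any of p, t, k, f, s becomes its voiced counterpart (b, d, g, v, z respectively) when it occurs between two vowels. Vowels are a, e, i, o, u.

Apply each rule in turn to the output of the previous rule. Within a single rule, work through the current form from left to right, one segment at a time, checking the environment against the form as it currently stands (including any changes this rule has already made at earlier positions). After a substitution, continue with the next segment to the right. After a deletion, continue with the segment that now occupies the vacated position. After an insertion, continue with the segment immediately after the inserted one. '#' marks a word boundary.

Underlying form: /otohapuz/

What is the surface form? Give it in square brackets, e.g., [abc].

[todohabus]

(1) Regressive Voicing Assimilation: no change — [otohapuz]
(2) Initial Consonant Epenthesis: [otohapuz] → [totohapuz]
(3) Final Devoicing: [totohapuz] → [totohapus]
(4) Intervocalic Voicing: [totohapus] → [todohabus]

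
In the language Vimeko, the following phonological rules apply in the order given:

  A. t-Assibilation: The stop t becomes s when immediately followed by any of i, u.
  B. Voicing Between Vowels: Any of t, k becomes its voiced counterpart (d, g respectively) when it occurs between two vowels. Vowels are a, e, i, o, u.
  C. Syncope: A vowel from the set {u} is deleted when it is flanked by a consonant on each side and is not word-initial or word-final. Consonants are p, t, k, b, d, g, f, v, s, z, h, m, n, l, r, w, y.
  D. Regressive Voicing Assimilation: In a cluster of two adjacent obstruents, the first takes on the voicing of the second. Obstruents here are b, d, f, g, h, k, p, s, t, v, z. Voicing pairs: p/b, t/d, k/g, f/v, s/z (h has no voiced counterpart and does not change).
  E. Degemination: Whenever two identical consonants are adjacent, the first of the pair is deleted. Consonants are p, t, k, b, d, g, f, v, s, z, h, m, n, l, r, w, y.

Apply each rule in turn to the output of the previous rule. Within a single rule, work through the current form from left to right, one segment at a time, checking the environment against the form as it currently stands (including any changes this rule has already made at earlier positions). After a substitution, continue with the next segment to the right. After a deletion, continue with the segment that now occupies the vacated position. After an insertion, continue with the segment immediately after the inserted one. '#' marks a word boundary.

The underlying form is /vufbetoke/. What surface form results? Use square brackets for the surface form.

A t-Assibilation: no change — [vufbetoke]
B Voicing Between Vowels: [vufbetoke] → [vufbedoge]
C Syncope: [vufbedoge] → [vfbedoge]
D Regressive Voicing Assimilation: [vfbedoge] → [fvbedoge]
E Degemination: no change — [fvbedoge]

[fvbedoge]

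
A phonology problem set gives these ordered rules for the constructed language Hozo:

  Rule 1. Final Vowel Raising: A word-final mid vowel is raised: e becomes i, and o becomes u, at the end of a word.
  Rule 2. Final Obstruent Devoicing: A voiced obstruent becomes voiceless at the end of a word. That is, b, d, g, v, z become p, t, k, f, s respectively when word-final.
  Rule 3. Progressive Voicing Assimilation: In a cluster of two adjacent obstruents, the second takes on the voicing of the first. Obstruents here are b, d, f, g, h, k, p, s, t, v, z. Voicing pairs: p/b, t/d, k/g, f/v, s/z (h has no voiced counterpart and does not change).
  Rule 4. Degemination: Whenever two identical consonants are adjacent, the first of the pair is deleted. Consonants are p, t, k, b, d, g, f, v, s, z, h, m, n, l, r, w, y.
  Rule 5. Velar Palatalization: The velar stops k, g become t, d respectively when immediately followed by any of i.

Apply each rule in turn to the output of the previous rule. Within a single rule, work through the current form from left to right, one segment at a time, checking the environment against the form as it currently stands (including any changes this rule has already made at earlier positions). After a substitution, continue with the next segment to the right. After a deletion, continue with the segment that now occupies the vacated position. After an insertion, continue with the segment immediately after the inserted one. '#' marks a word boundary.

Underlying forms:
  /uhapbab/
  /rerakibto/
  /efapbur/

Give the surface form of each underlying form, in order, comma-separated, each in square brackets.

/uhapbab/:
  Rule 1 Final Vowel Raising: no change — [uhapbab]
  Rule 2 Final Obstruent Devoicing: [uhapbab] → [uhapbap]
  Rule 3 Progressive Voicing Assimilation: [uhapbap] → [uhappap]
  Rule 4 Degemination: [uhappap] → [uhapap]
  Rule 5 Velar Palatalization: no change — [uhapap]
/rerakibto/:
  Rule 1 Final Vowel Raising: [rerakibto] → [rerakibtu]
  Rule 2 Final Obstruent Devoicing: no change — [rerakibtu]
  Rule 3 Progressive Voicing Assimilation: [rerakibtu] → [rerakibdu]
  Rule 4 Degemination: no change — [rerakibdu]
  Rule 5 Velar Palatalization: [rerakibdu] → [reratibdu]
/efapbur/:
  Rule 1 Final Vowel Raising: no change — [efapbur]
  Rule 2 Final Obstruent Devoicing: no change — [efapbur]
  Rule 3 Progressive Voicing Assimilation: [efapbur] → [efappur]
  Rule 4 Degemination: [efappur] → [efapur]
  Rule 5 Velar Palatalization: no change — [efapur]

[uhapap], [reratibdu], [efapur]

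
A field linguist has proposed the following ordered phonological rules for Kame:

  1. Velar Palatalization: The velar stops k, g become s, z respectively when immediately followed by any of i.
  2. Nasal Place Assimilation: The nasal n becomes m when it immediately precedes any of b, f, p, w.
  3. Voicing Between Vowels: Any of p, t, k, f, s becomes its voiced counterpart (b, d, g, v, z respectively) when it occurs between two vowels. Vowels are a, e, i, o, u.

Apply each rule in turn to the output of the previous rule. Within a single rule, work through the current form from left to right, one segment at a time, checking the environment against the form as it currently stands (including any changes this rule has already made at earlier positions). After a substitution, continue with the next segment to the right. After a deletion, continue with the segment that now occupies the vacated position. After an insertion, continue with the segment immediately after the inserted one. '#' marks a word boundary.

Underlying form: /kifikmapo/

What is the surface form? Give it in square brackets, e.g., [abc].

1 Velar Palatalization: [kifikmapo] → [sifikmapo]
2 Nasal Place Assimilation: no change — [sifikmapo]
3 Voicing Between Vowels: [sifikmapo] → [sivikmabo]

[sivikmabo]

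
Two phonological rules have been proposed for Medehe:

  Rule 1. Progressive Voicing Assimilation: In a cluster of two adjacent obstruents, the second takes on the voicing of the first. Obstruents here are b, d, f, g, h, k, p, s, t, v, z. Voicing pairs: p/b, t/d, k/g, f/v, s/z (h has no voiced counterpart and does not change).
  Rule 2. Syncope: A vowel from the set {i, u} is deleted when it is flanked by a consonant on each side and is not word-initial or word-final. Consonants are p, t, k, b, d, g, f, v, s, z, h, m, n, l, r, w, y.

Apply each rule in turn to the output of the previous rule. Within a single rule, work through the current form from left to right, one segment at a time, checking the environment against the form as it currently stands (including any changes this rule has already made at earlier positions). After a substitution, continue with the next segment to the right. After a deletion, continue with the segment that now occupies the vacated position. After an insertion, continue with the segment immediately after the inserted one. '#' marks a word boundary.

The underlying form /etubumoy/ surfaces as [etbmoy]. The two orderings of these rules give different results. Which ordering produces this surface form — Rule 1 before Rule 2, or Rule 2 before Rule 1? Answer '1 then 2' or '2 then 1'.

Order 1 then 2:
  1 Progressive Voicing Assimilation: no change — [etubumoy]
  2 Syncope: [etubumoy] → [etbmoy]
  result: [etbmoy]
Order 2 then 1:
  2 Syncope: [etubumoy] → [etbmoy]
  1 Progressive Voicing Assimilation: [etbmoy] → [etpmoy]
  result: [etpmoy]

1 then 2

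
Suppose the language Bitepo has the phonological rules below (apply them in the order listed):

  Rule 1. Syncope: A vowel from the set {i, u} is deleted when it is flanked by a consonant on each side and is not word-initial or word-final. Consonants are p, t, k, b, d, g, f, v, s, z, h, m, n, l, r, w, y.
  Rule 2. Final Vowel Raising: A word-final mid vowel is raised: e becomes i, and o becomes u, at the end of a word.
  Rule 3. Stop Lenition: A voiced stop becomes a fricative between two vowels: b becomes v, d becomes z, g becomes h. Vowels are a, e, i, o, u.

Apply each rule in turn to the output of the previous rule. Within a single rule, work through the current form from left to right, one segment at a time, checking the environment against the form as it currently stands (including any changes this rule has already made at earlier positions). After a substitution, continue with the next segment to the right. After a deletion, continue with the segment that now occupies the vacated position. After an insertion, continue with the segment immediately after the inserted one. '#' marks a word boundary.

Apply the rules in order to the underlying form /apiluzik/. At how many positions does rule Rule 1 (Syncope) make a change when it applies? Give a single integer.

Rule 1 Syncope: [apiluzik] → [aplzk]
Rule 2 Final Vowel Raising: no change — [aplzk]
Rule 3 Stop Lenition: no change — [aplzk]
Rule Rule 1 changed 3 position(s).

3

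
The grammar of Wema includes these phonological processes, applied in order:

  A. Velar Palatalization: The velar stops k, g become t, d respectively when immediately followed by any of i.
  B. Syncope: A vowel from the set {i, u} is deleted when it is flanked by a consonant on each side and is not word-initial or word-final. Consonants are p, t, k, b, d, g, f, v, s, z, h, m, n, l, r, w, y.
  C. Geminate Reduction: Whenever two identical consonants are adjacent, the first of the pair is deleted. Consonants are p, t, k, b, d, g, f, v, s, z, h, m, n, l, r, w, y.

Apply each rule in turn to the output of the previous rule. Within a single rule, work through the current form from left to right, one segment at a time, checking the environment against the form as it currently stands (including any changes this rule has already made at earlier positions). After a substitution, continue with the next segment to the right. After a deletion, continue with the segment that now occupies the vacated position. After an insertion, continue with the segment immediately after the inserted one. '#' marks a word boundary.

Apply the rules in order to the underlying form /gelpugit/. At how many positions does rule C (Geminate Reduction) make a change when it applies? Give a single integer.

A Velar Palatalization: [gelpugit] → [gelpudit]
B Syncope: [gelpudit] → [gelpdt]
C Geminate Reduction: no change — [gelpdt]
Rule C changed 0 position(s).

0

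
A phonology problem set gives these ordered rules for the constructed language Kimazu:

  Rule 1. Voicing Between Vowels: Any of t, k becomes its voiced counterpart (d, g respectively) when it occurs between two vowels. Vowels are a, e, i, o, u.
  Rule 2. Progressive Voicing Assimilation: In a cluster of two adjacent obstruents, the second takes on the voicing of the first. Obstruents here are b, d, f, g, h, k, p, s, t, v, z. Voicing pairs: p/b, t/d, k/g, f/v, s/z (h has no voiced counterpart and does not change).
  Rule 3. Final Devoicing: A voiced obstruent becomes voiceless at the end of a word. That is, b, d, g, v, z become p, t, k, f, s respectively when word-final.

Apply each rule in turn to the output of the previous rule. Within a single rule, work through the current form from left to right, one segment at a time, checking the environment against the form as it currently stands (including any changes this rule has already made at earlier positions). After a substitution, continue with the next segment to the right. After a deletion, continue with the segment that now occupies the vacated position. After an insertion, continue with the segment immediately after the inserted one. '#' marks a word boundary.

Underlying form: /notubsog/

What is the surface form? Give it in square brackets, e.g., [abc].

[nodubzok]

Rule 1 Voicing Between Vowels: [notubsog] → [nodubsog]
Rule 2 Progressive Voicing Assimilation: [nodubsog] → [nodubzog]
Rule 3 Final Devoicing: [nodubzog] → [nodubzok]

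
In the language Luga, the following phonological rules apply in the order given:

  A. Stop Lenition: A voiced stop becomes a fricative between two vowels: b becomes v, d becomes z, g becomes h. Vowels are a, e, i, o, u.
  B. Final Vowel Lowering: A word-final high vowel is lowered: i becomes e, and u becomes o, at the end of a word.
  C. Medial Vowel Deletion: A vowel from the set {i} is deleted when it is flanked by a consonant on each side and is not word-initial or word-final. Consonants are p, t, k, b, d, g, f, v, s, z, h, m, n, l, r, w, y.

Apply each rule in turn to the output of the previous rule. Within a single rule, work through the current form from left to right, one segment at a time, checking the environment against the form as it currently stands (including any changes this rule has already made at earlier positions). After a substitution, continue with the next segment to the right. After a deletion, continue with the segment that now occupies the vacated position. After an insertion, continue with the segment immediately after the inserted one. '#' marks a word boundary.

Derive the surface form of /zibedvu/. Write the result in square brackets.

A Stop Lenition: [zibedvu] → [zivedvu]
B Final Vowel Lowering: [zivedvu] → [zivedvo]
C Medial Vowel Deletion: [zivedvo] → [zvedvo]

[zvedvo]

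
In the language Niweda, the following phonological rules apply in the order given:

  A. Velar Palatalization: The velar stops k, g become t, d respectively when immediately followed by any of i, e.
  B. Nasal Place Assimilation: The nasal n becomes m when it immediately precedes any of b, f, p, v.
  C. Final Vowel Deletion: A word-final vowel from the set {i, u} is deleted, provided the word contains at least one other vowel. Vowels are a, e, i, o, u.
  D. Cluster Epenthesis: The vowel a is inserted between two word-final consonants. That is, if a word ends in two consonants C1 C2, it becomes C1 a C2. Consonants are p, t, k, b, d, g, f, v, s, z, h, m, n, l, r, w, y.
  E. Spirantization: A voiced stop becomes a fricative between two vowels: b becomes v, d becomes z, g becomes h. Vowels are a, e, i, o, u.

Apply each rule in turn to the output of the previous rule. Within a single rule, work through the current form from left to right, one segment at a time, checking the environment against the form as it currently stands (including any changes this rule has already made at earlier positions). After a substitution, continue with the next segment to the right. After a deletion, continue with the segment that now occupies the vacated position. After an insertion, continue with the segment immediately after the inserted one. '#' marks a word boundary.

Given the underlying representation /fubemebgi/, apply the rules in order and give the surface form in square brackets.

A Velar Palatalization: [fubemebgi] → [fubemebdi]
B Nasal Place Assimilation: no change — [fubemebdi]
C Final Vowel Deletion: [fubemebdi] → [fubemebd]
D Cluster Epenthesis: [fubemebd] → [fubemebad]
E Spirantization: [fubemebad] → [fuvemevad]

[fuvemevad]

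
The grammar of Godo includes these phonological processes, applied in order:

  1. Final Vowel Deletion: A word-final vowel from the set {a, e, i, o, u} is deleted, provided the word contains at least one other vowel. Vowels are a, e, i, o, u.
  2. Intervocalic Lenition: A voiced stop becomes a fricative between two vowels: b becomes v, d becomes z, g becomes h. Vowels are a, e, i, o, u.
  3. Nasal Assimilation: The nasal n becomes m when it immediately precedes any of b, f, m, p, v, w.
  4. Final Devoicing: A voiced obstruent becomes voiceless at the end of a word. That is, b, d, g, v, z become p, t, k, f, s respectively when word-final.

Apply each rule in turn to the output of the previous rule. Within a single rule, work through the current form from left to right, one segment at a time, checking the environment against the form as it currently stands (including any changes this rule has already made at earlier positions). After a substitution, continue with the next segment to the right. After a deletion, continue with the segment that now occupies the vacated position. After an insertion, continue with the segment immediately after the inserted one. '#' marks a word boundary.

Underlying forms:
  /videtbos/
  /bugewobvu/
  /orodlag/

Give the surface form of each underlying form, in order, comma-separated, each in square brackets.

/videtbos/:
  1 Final Vowel Deletion: no change — [videtbos]
  2 Intervocalic Lenition: [videtbos] → [vizetbos]
  3 Nasal Assimilation: no change — [vizetbos]
  4 Final Devoicing: no change — [vizetbos]
/bugewobvu/:
  1 Final Vowel Deletion: [bugewobvu] → [bugewobv]
  2 Intervocalic Lenition: [bugewobv] → [buhewobv]
  3 Nasal Assimilation: no change — [buhewobv]
  4 Final Devoicing: [buhewobv] → [buhewobf]
/orodlag/:
  1 Final Vowel Deletion: no change — [orodlag]
  2 Intervocalic Lenition: no change — [orodlag]
  3 Nasal Assimilation: no change — [orodlag]
  4 Final Devoicing: [orodlag] → [orodlak]

[vizetbos], [buhewobf], [orodlak]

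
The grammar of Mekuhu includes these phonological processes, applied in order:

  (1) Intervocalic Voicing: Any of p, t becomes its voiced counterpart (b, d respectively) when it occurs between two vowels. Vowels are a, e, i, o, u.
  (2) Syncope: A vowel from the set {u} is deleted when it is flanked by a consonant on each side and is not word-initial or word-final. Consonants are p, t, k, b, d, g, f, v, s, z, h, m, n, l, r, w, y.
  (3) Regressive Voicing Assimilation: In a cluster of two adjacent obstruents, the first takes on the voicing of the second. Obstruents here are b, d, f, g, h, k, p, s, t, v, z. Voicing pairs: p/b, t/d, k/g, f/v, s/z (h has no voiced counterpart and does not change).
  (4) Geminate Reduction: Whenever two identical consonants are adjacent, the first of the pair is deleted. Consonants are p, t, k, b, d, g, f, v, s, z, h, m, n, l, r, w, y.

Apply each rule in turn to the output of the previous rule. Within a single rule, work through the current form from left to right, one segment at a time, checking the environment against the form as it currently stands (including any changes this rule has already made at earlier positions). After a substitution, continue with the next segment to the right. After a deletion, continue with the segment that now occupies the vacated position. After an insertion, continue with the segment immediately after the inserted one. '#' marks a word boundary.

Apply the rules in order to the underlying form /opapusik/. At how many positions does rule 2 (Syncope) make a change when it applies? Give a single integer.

1

(1) Intervocalic Voicing: [opapusik] → [obabusik]
(2) Syncope: [obabusik] → [obabsik]
(3) Regressive Voicing Assimilation: [obabsik] → [obapsik]
(4) Geminate Reduction: no change — [obapsik]
Rule 2 changed 1 position(s).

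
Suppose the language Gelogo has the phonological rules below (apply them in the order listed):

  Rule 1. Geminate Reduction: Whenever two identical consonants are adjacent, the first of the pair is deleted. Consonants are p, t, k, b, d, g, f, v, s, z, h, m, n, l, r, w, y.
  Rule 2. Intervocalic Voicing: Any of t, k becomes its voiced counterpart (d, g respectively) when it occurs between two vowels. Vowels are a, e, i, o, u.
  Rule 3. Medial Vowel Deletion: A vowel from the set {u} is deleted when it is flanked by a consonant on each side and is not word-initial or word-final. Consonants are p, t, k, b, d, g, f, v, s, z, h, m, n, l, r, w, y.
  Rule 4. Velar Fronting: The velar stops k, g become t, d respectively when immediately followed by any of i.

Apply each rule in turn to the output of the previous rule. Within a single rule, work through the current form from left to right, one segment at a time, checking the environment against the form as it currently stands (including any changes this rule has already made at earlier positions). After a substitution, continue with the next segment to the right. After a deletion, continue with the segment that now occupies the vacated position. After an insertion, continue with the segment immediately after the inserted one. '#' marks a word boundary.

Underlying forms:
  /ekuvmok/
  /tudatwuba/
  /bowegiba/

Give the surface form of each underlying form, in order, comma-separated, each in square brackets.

[egvmok], [tdatwba], [bowediba]

/ekuvmok/:
  Rule 1 Geminate Reduction: no change — [ekuvmok]
  Rule 2 Intervocalic Voicing: [ekuvmok] → [eguvmok]
  Rule 3 Medial Vowel Deletion: [eguvmok] → [egvmok]
  Rule 4 Velar Fronting: no change — [egvmok]
/tudatwuba/:
  Rule 1 Geminate Reduction: no change — [tudatwuba]
  Rule 2 Intervocalic Voicing: no change — [tudatwuba]
  Rule 3 Medial Vowel Deletion: [tudatwuba] → [tdatwba]
  Rule 4 Velar Fronting: no change — [tdatwba]
/bowegiba/:
  Rule 1 Geminate Reduction: no change — [bowegiba]
  Rule 2 Intervocalic Voicing: no change — [bowegiba]
  Rule 3 Medial Vowel Deletion: no change — [bowegiba]
  Rule 4 Velar Fronting: [bowegiba] → [bowediba]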